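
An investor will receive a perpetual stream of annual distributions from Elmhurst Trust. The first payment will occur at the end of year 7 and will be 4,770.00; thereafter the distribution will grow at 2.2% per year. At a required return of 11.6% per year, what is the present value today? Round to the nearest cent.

Value at end of year 6: C₁ / (r − g) = 4,770.00 / (0.116 − 0.022) = 50,744.6809
Discount to today: PV = 50,744.6809 / (1 + 0.116)^6 = 50,744.6809 / 1.931902 = 26,266.69

26266.69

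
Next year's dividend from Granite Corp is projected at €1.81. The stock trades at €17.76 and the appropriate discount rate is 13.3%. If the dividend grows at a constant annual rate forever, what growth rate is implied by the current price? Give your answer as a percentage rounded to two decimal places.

3.11%

P = D₁/(r−g) ⇒ g = r − D₁/P = 0.133 − €1.81/€17.76 = 0.031086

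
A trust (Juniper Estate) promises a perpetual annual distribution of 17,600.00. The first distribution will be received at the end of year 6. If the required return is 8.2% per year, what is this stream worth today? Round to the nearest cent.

144731.32

Value at end of year 5: C / r = 17,600.00 / 0.082 = 214,634.1463
Discount to today: PV = 214,634.1463 / (1 + 0.082)^5 = 214,634.1463 / 1.482983 = 144,731.32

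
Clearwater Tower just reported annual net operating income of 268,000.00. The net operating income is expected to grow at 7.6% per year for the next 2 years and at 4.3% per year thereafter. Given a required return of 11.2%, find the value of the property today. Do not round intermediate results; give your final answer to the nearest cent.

4303270.77

D_1 = 288368.00000
D_2 = 310283.96800
Terminal value at year 2: TV = D_2×(1+g_2)/(r−g_2) = 323626.17862/0.069 = 4690234.47281
P_0 = D_1/(1+r)^1 + D_2/(1+r)^2 + TV/(1+r)^2
    = 259323.74101 + 250928.36810 + 3793018.66558 = 4303270.77468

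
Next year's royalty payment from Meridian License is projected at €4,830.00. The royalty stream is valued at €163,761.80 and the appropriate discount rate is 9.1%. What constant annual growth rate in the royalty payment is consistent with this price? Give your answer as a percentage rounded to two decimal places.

P = D₁/(r−g) ⇒ g = r − D₁/P = 0.091 − €4,830.00/€163,761.80 = 0.061506

6.15%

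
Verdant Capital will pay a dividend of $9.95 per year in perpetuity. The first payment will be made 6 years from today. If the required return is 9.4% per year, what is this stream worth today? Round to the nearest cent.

$67.55

Value at end of year 5: C / r = $9.95 / 0.094 = $105.8511
Discount to today: PV = $105.8511 / (1 + 0.094)^5 = $105.8511 / 1.567064 = $67.55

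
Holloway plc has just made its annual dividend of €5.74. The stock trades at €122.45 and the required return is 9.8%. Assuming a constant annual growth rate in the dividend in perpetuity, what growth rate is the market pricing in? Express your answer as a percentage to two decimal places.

P = D₀(1+g)/(r−g) ⇒ P(r−g) = D₀(1+g) ⇒ g(P+D₀) = P·r − D₀
g = (P·r − D₀)/(P + D₀) = (€122.45×0.098 − €5.74) / (€122.45 + €5.74) = 0.048835

4.88%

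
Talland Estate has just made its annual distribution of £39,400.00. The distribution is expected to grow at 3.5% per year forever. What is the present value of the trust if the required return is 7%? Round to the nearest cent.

£1165114.29

D₁ = D₀ × (1 + g) = £39,400.00 × 1.035 = £40,779.0000
Growing perpetuity: P = D₁ / (r − g) = £40,779.0000 / (0.07 − 0.035) = £1,165,114.29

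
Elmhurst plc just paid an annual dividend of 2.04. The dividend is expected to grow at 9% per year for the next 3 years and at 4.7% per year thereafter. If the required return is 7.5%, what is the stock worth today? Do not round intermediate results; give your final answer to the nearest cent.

D_1 = 2.22360
D_2 = 2.42372
D_3 = 2.64186
Terminal value at year 3: TV = D_3×(1+g_2)/(r−g_2) = 2.76603/0.028 = 98.78666
P_0 = D_1/(1+r)^1 + D_2/(1+r)^2 + D_3/(1+r)^3 + TV/(1+r)^3
    = 2.06847 + 2.09733 + 2.12659 + 79.51937 = 85.81175

85.81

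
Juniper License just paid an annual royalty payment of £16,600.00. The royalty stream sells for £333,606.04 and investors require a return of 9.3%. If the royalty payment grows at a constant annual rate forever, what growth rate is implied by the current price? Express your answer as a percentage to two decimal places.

4.12%

P = D₀(1+g)/(r−g) ⇒ P(r−g) = D₀(1+g) ⇒ g(P+D₀) = P·r − D₀
g = (P·r − D₀)/(P + D₀) = (£333,606.04×0.093 − £16,600.00) / (£333,606.04 + £16,600.00) = 0.041191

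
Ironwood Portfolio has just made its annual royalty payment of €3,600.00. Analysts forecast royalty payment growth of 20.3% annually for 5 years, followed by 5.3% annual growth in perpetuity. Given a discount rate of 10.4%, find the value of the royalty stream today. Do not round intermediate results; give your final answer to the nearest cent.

D_1 = 4330.80000
D_2 = 5209.95240
D_3 = 6267.57274
D_4 = 7539.89000
D_5 = 9070.48767
Terminal value at year 5: TV = D_5×(1+g_2)/(r−g_2) = 9551.22352/0.051 = 187278.89255
P_0 = D_1/(1+r)^1 + D_2/(1+r)^2 + D_3/(1+r)^3 + D_4/(1+r)^4 + D_5/(1+r)^5 + TV/(1+r)^5
    = 3922.82609 + 4274.60125 + 4657.92147 + 5075.61552 + 5530.76582 + 114194.04729 = 137655.77744

€137655.78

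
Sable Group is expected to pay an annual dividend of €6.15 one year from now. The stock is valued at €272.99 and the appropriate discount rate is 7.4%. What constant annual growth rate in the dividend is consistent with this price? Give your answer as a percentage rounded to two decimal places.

5.15%

P = D₁/(r−g) ⇒ g = r − D₁/P = 0.074 − €6.15/€272.99 = 0.051472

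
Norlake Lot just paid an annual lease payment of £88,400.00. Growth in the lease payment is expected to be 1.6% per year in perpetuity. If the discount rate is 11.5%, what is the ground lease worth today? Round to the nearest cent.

£907216.16

D₁ = D₀ × (1 + g) = £88,400.00 × 1.016 = £89,814.4000
Growing perpetuity: P = D₁ / (r − g) = £89,814.4000 / (0.115 − 0.016) = £907,216.16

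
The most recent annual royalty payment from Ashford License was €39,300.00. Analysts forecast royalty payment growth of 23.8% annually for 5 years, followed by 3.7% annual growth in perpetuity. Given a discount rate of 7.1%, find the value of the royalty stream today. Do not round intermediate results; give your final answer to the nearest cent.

€2783615.83

D_1 = 48653.40000
D_2 = 60232.90920
D_3 = 74568.34159
D_4 = 92315.60689
D_5 = 114286.72133
Terminal value at year 5: TV = D_5×(1+g_2)/(r−g_2) = 118515.33002/0.034 = 3485745.00048
P_0 = D_1/(1+r)^1 + D_2/(1+r)^2 + D_3/(1+r)^3 + D_4/(1+r)^4 + D_5/(1+r)^5 + TV/(1+r)^5
    = 45428.01120 + 52511.55730 + 60699.63393 + 70164.46947 + 81105.14772 + 2473707.00550 = 2783615.82513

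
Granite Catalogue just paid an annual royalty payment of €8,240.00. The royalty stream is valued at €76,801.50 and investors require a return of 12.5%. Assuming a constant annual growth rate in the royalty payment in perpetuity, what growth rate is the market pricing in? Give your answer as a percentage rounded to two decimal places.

P = D₀(1+g)/(r−g) ⇒ P(r−g) = D₀(1+g) ⇒ g(P+D₀) = P·r − D₀
g = (P·r − D₀)/(P + D₀) = (€76,801.50×0.125 − €8,240.00) / (€76,801.50 + €8,240.00) = 0.015994

1.60%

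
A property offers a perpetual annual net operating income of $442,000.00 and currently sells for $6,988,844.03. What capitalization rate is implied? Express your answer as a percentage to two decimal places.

6.32%

P = C/r ⇒ r = C/P = $442,000.00/$6,988,844.03 = 0.063244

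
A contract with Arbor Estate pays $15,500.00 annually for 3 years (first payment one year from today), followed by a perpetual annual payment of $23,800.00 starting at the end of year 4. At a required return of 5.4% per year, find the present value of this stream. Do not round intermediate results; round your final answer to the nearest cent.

$418306.13

PV of 3-year annuity: $15,500.00 × [1 − (1+0.054)^−3] / 0.054 = 41895.95105
Perpetuity value at year 3: $23,800.00 / 0.054 = 440740.74074
PV of perpetuity: 440740.74074 / (1+0.054)^3 = 376410.18365
Total PV = 41895.95105 + 376410.18365 = 418306.13470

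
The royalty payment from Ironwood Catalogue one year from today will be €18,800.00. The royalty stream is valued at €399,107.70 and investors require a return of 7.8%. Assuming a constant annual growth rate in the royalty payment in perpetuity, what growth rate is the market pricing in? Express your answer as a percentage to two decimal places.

P = D₁/(r−g) ⇒ g = r − D₁/P = 0.078 − €18,800.00/€399,107.70 = 0.030895

3.09%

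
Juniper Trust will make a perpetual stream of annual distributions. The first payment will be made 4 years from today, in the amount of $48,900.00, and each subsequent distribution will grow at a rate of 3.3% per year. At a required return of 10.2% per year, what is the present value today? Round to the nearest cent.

$529559.77

Value at end of year 3: C₁ / (r − g) = $48,900.00 / (0.102 − 0.033) = $708,695.6522
Discount to today: PV = $708,695.6522 / (1 + 0.102)^3 = $708,695.6522 / 1.338273 = $529,559.77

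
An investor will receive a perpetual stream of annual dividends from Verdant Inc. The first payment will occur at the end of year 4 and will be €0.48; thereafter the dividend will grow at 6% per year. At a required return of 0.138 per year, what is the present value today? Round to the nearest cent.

€4.18

Value at end of year 3: C₁ / (r − g) = €0.48 / (0.138 − 0.06) = €6.1538
Discount to today: PV = €6.1538 / (1 + 0.138)^3 = €6.1538 / 1.473760 = €4.18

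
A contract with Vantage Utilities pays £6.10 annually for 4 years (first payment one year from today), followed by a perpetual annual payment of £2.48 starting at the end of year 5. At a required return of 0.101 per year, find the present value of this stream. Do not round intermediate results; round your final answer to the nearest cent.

PV of 4-year annuity: £6.10 × [1 − (1+0.101)^−4] / 0.101 = 19.29440
Perpetuity value at year 4: £2.48 / 0.101 = 24.55446
PV of perpetuity: 24.55446 / (1+0.101)^4 = 16.71018
Total PV = 19.29440 + 16.71018 = 36.00457

£36.00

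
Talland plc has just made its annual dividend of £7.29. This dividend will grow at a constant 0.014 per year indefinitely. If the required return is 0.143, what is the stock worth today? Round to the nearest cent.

D₁ = D₀ × (1 + g) = £7.29 × 1.014 = £7.3921
Growing perpetuity: P = D₁ / (r − g) = £7.3921 / (0.143 − 0.014) = £57.30

£57.30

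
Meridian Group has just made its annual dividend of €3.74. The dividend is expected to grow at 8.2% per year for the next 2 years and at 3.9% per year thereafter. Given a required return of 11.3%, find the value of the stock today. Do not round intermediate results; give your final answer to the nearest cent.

€56.80

D_1 = 4.04668
D_2 = 4.37851
Terminal value at year 2: TV = D_2×(1+g_2)/(r−g_2) = 4.54927/0.074 = 61.47662
P_0 = D_1/(1+r)^1 + D_2/(1+r)^2 + TV/(1+r)^2
    = 3.63583 + 3.53456 + 49.62718 = 56.79758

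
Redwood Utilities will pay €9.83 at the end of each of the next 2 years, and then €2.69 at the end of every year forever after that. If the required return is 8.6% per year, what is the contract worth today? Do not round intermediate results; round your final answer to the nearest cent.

PV of 2-year annuity: €9.83 × [1 − (1+0.086)^−2] / 0.086 = 17.38634
Perpetuity value at year 2: €2.69 / 0.086 = 31.27907
PV of perpetuity: 31.27907 / (1+0.086)^2 = 26.52126
Total PV = 17.38634 + 26.52126 = 43.90760

€43.91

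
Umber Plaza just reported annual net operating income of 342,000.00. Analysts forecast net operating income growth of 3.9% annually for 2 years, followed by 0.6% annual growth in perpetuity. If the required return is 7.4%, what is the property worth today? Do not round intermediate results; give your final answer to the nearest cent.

D_1 = 355338.00000
D_2 = 369196.18200
Terminal value at year 2: TV = D_2×(1+g_2)/(r−g_2) = 371411.35909/0.068 = 5461931.75135
P_0 = D_1/(1+r)^1 + D_2/(1+r)^2 + TV/(1+r)^2
    = 330854.74860 + 320072.70372 + 4735193.23450 = 5386120.68682

5386120.69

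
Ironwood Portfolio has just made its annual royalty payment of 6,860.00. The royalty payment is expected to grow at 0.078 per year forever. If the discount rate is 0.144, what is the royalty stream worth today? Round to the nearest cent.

112046.67

D₁ = D₀ × (1 + g) = 6,860.00 × 1.078 = 7,395.0800
Growing perpetuity: P = D₁ / (r − g) = 7,395.0800 / (0.144 − 0.078) = 112,046.67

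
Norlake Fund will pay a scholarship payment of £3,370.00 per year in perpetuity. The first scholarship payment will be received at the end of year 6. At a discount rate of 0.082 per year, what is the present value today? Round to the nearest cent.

Value at end of year 5: C / r = £3,370.00 / 0.082 = £41,097.5610
Discount to today: PV = £41,097.5610 / (1 + 0.082)^5 = £41,097.5610 / 1.482983 = £27,712.76

£27712.76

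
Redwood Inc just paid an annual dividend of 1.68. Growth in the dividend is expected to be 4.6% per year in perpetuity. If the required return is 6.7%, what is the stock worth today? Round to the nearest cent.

83.68

D₁ = D₀ × (1 + g) = 1.68 × 1.046 = 1.7573
Growing perpetuity: P = D₁ / (r − g) = 1.7573 / (0.067 − 0.046) = 83.68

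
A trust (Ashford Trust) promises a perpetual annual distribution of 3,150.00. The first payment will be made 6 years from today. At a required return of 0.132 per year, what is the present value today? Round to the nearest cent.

Value at end of year 5: C / r = 3,150.00 / 0.132 = 23,863.6364
Discount to today: PV = 23,863.6364 / (1 + 0.132)^5 = 23,863.6364 / 1.858798 = 12,838.21

12838.21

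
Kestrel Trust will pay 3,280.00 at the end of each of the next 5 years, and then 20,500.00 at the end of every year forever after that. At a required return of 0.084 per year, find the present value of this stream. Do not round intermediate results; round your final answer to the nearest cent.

PV of 5-year annuity: 3,280.00 × [1 − (1+0.084)^−5] / 0.084 = 12959.17688
Perpetuity value at year 5: 20,500.00 / 0.084 = 244047.61905
PV of perpetuity: 244047.61905 / (1+0.084)^5 = 163052.76355
Total PV = 12959.17688 + 163052.76355 = 176011.94043

176011.94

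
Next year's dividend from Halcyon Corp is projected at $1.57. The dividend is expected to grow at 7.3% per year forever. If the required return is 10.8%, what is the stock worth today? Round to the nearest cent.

Growing perpetuity: P = D₁ / (r − g) = $1.5700 / (0.108 − 0.073) = $44.86

$44.86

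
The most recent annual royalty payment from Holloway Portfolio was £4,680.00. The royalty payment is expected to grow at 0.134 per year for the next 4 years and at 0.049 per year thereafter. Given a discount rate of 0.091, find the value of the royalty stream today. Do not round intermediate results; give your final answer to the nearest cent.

D_1 = 5307.12000
D_2 = 6018.27408
D_3 = 6824.72281
D_4 = 7739.23566
Terminal value at year 4: TV = D_4×(1+g_2)/(r−g_2) = 8118.45821/0.042 = 193296.62405
P_0 = D_1/(1+r)^1 + D_2/(1+r)^2 + D_3/(1+r)^3 + D_4/(1+r)^4 + TV/(1+r)^4
    = 4864.45463 + 5056.17924 + 5255.46036 + 5462.59583 + 136434.83398 = 157073.52404

£157073.52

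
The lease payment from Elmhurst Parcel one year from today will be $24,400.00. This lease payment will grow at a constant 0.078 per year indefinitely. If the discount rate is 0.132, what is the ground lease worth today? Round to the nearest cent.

$451851.85

Growing perpetuity: P = D₁ / (r − g) = $24,400.0000 / (0.132 − 0.078) = $451,851.85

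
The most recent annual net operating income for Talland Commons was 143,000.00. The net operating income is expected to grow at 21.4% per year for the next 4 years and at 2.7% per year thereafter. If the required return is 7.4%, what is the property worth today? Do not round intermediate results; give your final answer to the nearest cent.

D_1 = 173602.00000
D_2 = 210752.82800
D_3 = 255853.93319
D_4 = 310606.67490
Terminal value at year 4: TV = D_4×(1+g_2)/(r−g_2) = 318993.05512/0.047 = 6787086.27909
P_0 = D_1/(1+r)^1 + D_2/(1+r)^2 + D_3/(1+r)^3 + D_4/(1+r)^4 + TV/(1+r)^4
    = 161640.59590 + 182711.06464 + 206528.14942 + 233449.88212 + 5101128.27523 = 5885457.96731

5885457.97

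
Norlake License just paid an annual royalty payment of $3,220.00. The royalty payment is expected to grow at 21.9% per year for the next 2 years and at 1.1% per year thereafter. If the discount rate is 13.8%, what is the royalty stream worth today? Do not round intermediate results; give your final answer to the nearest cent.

$36556.00

D_1 = 3925.18000
D_2 = 4784.79442
Terminal value at year 2: TV = D_2×(1+g_2)/(r−g_2) = 4837.42716/0.127 = 38089.97763
P_0 = D_1/(1+r)^1 + D_2/(1+r)^2 + TV/(1+r)^2
    = 3449.19156 + 3694.69641 + 29412.11081 = 36555.99878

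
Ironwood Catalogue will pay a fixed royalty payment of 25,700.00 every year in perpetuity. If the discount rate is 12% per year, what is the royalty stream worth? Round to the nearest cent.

Level perpetuity: PV = C / r = 25,700.00 / 0.12 = 214,166.67

214166.67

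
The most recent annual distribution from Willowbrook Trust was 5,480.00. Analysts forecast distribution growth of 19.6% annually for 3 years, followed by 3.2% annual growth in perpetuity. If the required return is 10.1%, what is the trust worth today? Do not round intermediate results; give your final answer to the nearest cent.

124505.07

D_1 = 6554.08000
D_2 = 7838.67968
D_3 = 9375.06090
Terminal value at year 3: TV = D_3×(1+g_2)/(r−g_2) = 9675.06285/0.069 = 140218.30212
P_0 = D_1/(1+r)^1 + D_2/(1+r)^2 + D_3/(1+r)^3 + TV/(1+r)^3
    = 5952.84287 + 6466.48508 + 7024.44701 + 105061.29437 = 124505.06933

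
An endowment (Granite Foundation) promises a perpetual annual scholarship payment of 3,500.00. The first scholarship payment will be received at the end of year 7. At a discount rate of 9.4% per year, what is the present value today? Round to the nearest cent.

Value at end of year 6: C / r = 3,500.00 / 0.094 = 37,234.0426
Discount to today: PV = 37,234.0426 / (1 + 0.094)^6 = 37,234.0426 / 1.714368 = 21,718.82

21718.82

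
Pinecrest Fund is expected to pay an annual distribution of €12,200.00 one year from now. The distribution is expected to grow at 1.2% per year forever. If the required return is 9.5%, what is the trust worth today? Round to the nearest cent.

Growing perpetuity: P = D₁ / (r − g) = €12,200.0000 / (0.095 − 0.012) = €146,987.95

€146987.95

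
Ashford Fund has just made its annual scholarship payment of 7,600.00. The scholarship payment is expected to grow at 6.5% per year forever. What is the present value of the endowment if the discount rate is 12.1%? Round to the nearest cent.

144535.71

D₁ = D₀ × (1 + g) = 7,600.00 × 1.065 = 8,094.0000
Growing perpetuity: P = D₁ / (r − g) = 8,094.0000 / (0.121 − 0.065) = 144,535.71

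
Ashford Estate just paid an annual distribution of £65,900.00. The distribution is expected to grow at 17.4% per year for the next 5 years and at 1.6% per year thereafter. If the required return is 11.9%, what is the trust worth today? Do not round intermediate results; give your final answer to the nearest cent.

D_1 = 77366.60000
D_2 = 90828.38840
D_3 = 106632.52798
D_4 = 125186.58785
D_5 = 146969.05414
Terminal value at year 5: TV = D_5×(1+g_2)/(r−g_2) = 149320.55900/0.103 = 1449714.16507
P_0 = D_1/(1+r)^1 + D_2/(1+r)^2 + D_3/(1+r)^3 + D_4/(1+r)^4 + D_5/(1+r)^5 + TV/(1+r)^5
    = 69139.05273 + 72537.30822 + 76102.59147 + 79843.11205 + 83767.48306 + 826288.95913 = 1207678.50665

£1207678.51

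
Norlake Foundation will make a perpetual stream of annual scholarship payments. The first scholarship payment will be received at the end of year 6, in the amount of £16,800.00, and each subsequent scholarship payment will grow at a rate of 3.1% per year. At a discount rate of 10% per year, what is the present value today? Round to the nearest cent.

£151180.84

Value at end of year 5: C₁ / (r − g) = £16,800.00 / (0.1 − 0.031) = £243,478.2609
Discount to today: PV = £243,478.2609 / (1 + 0.1)^5 = £243,478.2609 / 1.610510 = £151,180.84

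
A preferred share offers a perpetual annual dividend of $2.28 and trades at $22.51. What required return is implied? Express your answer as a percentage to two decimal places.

P = C/r ⇒ r = C/P = $2.28/$22.51 = 0.101288

10.13%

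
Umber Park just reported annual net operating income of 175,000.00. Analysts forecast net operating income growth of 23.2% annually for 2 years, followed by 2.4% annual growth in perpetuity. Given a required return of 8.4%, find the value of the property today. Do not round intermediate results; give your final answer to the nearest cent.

4282829.03

D_1 = 215600.00000
D_2 = 265619.20000
Terminal value at year 2: TV = D_2×(1+g_2)/(r−g_2) = 271994.06080/0.06 = 4533234.34667
P_0 = D_1/(1+r)^1 + D_2/(1+r)^2 + TV/(1+r)^2
    = 198892.98893 + 226048.12026 + 3857887.91910 = 4282829.02829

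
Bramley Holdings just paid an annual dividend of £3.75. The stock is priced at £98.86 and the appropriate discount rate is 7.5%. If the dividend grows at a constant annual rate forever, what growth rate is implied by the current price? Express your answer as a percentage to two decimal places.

3.57%

P = D₀(1+g)/(r−g) ⇒ P(r−g) = D₀(1+g) ⇒ g(P+D₀) = P·r − D₀
g = (P·r − D₀)/(P + D₀) = (£98.86×0.075 − £3.75) / (£98.86 + £3.75) = 0.035713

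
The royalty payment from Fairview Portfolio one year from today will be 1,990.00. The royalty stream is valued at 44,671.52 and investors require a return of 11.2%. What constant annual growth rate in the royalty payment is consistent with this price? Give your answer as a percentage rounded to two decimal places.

6.75%

P = D₁/(r−g) ⇒ g = r − D₁/P = 0.112 − 1,990.00/44,671.52 = 0.067453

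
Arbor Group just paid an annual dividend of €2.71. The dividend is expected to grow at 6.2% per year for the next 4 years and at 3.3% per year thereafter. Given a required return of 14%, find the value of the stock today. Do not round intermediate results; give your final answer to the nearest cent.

€28.81

D_1 = 2.87802
D_2 = 3.05646
D_3 = 3.24596
D_4 = 3.44721
Terminal value at year 4: TV = D_4×(1+g_2)/(r−g_2) = 3.56096/0.107 = 33.28004
P_0 = D_1/(1+r)^1 + D_2/(1+r)^2 + D_3/(1+r)^3 + D_4/(1+r)^4 + TV/(1+r)^4
    = 2.52458 + 2.35184 + 2.19093 + 2.04102 + 19.70446 = 28.81283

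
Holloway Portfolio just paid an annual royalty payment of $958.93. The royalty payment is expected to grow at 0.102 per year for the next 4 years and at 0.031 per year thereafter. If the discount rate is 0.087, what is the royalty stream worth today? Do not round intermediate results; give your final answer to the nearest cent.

D_1 = 1056.74086
D_2 = 1164.52843
D_3 = 1283.31033
D_4 = 1414.20798
Terminal value at year 4: TV = D_4×(1+g_2)/(r−g_2) = 1458.04843/0.056 = 26036.57907
P_0 = D_1/(1+r)^1 + D_2/(1+r)^2 + D_3/(1+r)^3 + D_4/(1+r)^4 + TV/(1+r)^4
    = 972.16270 + 985.57801 + 999.17845 + 1012.96656 + 18649.43786 = 22619.32358

$22619.32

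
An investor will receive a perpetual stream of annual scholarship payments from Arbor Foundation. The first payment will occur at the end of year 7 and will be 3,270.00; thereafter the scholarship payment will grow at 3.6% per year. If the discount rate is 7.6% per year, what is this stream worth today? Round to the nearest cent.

52676.16

Value at end of year 6: C₁ / (r − g) = 3,270.00 / (0.076 − 0.036) = 81,750.0000
Discount to today: PV = 81,750.0000 / (1 + 0.076)^6 = 81,750.0000 / 1.551935 = 52,676.16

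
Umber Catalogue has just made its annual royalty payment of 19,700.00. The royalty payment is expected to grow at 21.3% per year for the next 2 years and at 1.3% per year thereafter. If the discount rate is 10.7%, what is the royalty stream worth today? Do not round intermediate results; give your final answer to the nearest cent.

D_1 = 23896.10000
D_2 = 28985.96930
Terminal value at year 2: TV = D_2×(1+g_2)/(r−g_2) = 29362.78690/0.094 = 312370.07341
P_0 = D_1/(1+r)^1 + D_2/(1+r)^2 + TV/(1+r)^2
    = 21586.35953 + 23653.34608 + 254902.54871 = 300142.25432

300142.25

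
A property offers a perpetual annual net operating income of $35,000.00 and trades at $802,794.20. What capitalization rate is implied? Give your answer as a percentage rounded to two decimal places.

4.36%

P = C/r ⇒ r = C/P = $35,000.00/$802,794.20 = 0.043598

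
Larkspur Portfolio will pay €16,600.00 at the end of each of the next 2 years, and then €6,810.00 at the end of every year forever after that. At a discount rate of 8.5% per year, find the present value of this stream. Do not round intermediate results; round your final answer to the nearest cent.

PV of 2-year annuity: €16,600.00 × [1 − (1+0.085)^−2] / 0.085 = 29400.49693
Perpetuity value at year 2: €6,810.00 / 0.085 = 80117.64706
PV of perpetuity: 80117.64706 / (1+0.085)^2 = 68056.35886
Total PV = 29400.49693 + 68056.35886 = 97456.85579

€97456.86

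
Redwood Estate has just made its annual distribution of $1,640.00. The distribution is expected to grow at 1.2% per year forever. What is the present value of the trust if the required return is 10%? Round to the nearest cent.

$18860.00

D₁ = D₀ × (1 + g) = $1,640.00 × 1.012 = $1,659.6800
Growing perpetuity: P = D₁ / (r − g) = $1,659.6800 / (0.1 − 0.012) = $18,860.00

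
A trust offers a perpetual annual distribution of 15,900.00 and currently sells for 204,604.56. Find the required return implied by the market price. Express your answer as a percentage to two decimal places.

P = C/r ⇒ r = C/P = 15,900.00/204,604.56 = 0.077711

7.77%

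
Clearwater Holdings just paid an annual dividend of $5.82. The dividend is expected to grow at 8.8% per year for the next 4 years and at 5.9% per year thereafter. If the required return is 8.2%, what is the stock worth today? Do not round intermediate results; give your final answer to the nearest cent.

$297.57

D_1 = 6.33216
D_2 = 6.88939
D_3 = 7.49566
D_4 = 8.15527
Terminal value at year 4: TV = D_4×(1+g_2)/(r−g_2) = 8.63644/0.023 = 375.49719
P_0 = D_1/(1+r)^1 + D_2/(1+r)^2 + D_3/(1+r)^3 + D_4/(1+r)^4 + TV/(1+r)^4
    = 5.85227 + 5.88473 + 5.91736 + 5.95017 + 273.96662 = 297.57115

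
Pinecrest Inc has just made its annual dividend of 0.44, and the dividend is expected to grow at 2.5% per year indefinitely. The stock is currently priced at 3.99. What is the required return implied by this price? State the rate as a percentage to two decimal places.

D₁ = 0.44 × 1.025 = 0.4510
P = D₁/(r − g) ⇒ r = D₁/P + g = 0.4510/3.99 + 0.025 = 0.113033 + 0.025 = 0.138033

13.80%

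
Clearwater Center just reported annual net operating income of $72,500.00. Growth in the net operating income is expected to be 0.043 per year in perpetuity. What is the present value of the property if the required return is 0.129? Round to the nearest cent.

D₁ = D₀ × (1 + g) = $72,500.00 × 1.043 = $75,617.5000
Growing perpetuity: P = D₁ / (r − g) = $75,617.5000 / (0.129 − 0.043) = $879,273.26

$879273.26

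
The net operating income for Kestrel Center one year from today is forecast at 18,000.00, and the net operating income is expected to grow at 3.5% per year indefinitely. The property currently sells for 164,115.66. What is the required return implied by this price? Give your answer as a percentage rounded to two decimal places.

P = D₁/(r − g) ⇒ r = D₁/P + g = 18,000.0000/164,115.66 + 0.035 = 0.109679 + 0.035 = 0.144679

14.47%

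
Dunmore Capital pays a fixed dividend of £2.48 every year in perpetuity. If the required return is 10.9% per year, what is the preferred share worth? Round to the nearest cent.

£22.75

Level perpetuity: PV = C / r = £2.48 / 0.109 = £22.75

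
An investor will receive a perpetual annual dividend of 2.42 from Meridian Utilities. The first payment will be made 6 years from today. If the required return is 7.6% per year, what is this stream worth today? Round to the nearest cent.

Value at end of year 5: C / r = 2.42 / 0.076 = 31.8421
Discount to today: PV = 31.8421 / (1 + 0.076)^5 = 31.8421 / 1.442319 = 22.08

22.08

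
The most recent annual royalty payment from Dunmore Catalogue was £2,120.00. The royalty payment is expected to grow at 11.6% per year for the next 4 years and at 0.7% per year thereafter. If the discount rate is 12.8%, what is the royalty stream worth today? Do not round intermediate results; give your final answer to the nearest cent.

D_1 = 2365.92000
D_2 = 2640.36672
D_3 = 2946.64926
D_4 = 3288.46057
Terminal value at year 4: TV = D_4×(1+g_2)/(r−g_2) = 3311.47980/0.121 = 27367.60163
P_0 = D_1/(1+r)^1 + D_2/(1+r)^2 + D_3/(1+r)^3 + D_4/(1+r)^4 + TV/(1+r)^4
    = 2097.44681 + 2075.13354 + 2053.05766 + 2031.21662 + 16904.42259 = 25161.27721

£25161.28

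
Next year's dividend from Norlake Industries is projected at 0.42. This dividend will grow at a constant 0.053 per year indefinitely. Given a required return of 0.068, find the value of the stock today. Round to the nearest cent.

28.00

Growing perpetuity: P = D₁ / (r − g) = 0.4200 / (0.068 − 0.053) = 28.00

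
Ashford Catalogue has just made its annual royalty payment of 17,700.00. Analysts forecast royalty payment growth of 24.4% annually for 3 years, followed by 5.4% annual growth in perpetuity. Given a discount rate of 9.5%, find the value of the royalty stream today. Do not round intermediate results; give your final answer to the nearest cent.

D_1 = 22018.80000
D_2 = 27391.38720
D_3 = 34074.88568
Terminal value at year 3: TV = D_3×(1+g_2)/(r−g_2) = 35914.92950/0.041 = 875973.89033
P_0 = D_1/(1+r)^1 + D_2/(1+r)^2 + D_3/(1+r)^3 + TV/(1+r)^3
    = 20108.49315 + 22844.71733 + 25953.26791 + 667188.88726 = 736095.36566

736095.37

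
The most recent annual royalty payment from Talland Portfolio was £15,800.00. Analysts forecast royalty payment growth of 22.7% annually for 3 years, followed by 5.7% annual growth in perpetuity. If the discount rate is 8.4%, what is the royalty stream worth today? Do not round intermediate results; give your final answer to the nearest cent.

D_1 = 19386.60000
D_2 = 23787.35820
D_3 = 29187.08851
Terminal value at year 3: TV = D_3×(1+g_2)/(r−g_2) = 30850.75256/0.027 = 1142620.46506
P_0 = D_1/(1+r)^1 + D_2/(1+r)^2 + D_3/(1+r)^3 + TV/(1+r)^3
    = 17884.31734 + 20243.59537 + 22914.10657 + 897044.83854 = 958086.85782

£958086.86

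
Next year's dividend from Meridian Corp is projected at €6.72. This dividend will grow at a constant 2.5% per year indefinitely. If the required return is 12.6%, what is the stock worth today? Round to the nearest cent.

Growing perpetuity: P = D₁ / (r − g) = €6.7200 / (0.126 − 0.025) = €66.53

€66.53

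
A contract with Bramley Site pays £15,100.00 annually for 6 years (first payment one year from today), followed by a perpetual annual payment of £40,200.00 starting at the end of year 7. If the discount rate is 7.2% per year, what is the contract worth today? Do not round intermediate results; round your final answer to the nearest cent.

£439428.31

PV of 6-year annuity: £15,100.00 × [1 − (1+0.072)^−6] / 0.072 = 71532.50163
Perpetuity value at year 6: £40,200.00 / 0.072 = 558333.33333
PV of perpetuity: 558333.33333 / (1+0.072)^6 = 367895.81243
Total PV = 71532.50163 + 367895.81243 = 439428.31407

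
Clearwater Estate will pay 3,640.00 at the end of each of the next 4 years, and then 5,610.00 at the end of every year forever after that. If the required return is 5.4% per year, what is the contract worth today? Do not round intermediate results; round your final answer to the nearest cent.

96967.79

PV of 4-year annuity: 3,640.00 × [1 − (1+0.054)^−4] / 0.054 = 12788.22684
Perpetuity value at year 4: 5,610.00 / 0.054 = 103888.88889
PV of perpetuity: 103888.88889 / (1+0.054)^4 = 84179.56127
Total PV = 12788.22684 + 84179.56127 = 96967.78810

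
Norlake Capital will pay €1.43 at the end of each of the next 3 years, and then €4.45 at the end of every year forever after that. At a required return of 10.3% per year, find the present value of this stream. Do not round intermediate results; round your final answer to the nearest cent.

PV of 3-year annuity: €1.43 × [1 − (1+0.103)^−3] / 0.103 = 3.53750
Perpetuity value at year 3: €4.45 / 0.103 = 43.20388
PV of perpetuity: 43.20388 / (1+0.103)^3 = 32.19558
Total PV = 3.53750 + 32.19558 = 35.73308

€35.73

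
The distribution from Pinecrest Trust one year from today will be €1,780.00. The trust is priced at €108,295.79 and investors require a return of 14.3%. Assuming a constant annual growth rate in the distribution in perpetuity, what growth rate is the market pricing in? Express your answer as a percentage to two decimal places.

12.66%

P = D₁/(r−g) ⇒ g = r − D₁/P = 0.143 − €1,780.00/€108,295.79 = 0.126564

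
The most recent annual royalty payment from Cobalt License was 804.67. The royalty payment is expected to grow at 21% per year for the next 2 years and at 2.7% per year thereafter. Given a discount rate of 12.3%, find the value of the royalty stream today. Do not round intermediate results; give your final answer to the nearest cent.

11794.93

D_1 = 973.65070
D_2 = 1178.11735
Terminal value at year 2: TV = D_2×(1+g_2)/(r−g_2) = 1209.92652/0.096 = 12603.40120
P_0 = D_1/(1+r)^1 + D_2/(1+r)^2 + TV/(1+r)^2
    = 867.00864 + 934.17672 + 9993.74465 = 11794.93001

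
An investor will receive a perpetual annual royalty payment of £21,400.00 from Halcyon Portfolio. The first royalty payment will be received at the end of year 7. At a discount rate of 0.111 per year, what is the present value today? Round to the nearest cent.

£102519.49

Value at end of year 6: C / r = £21,400.00 / 0.111 = £192,792.7928
Discount to today: PV = £192,792.7928 / (1 + 0.111)^6 = £192,792.7928 / 1.880548 = £102,519.49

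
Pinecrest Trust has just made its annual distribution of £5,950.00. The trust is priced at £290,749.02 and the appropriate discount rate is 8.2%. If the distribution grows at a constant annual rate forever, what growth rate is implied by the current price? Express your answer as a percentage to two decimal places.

P = D₀(1+g)/(r−g) ⇒ P(r−g) = D₀(1+g) ⇒ g(P+D₀) = P·r − D₀
g = (P·r − D₀)/(P + D₀) = (£290,749.02×0.082 − £5,950.00) / (£290,749.02 + £5,950.00) = 0.060302

6.03%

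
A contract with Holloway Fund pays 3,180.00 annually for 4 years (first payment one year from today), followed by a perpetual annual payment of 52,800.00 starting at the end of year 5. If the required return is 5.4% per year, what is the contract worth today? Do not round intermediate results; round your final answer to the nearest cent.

PV of 4-year annuity: 3,180.00 × [1 − (1+0.054)^−4] / 0.054 = 11172.13224
Perpetuity value at year 4: 52,800.00 / 0.054 = 977777.77778
PV of perpetuity: 977777.77778 / (1+0.054)^4 = 792278.22368
Total PV = 11172.13224 + 792278.22368 = 803450.35592

803450.36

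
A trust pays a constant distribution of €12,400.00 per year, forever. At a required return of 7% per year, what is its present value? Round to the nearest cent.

Level perpetuity: PV = C / r = €12,400.00 / 0.07 = €177,142.86

€177142.86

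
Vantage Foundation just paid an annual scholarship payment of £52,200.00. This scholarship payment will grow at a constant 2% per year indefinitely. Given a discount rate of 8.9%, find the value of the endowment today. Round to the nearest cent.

D₁ = D₀ × (1 + g) = £52,200.00 × 1.02 = £53,244.0000
Growing perpetuity: P = D₁ / (r − g) = £53,244.0000 / (0.089 − 0.02) = £771,652.17

£771652.17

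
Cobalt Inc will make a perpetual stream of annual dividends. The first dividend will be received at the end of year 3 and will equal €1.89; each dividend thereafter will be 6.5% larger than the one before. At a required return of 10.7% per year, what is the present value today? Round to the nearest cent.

Value at end of year 2: C₁ / (r − g) = €1.89 / (0.107 − 0.065) = €45.0000
Discount to today: PV = €45.0000 / (1 + 0.107)^2 = €45.0000 / 1.225449 = €36.72

€36.72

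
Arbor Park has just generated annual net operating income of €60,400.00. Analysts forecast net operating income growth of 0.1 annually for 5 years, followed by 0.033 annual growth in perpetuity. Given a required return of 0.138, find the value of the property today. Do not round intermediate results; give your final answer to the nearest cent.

D_1 = 66440.00000
D_2 = 73084.00000
D_3 = 80392.40000
D_4 = 88431.64000
D_5 = 97274.80400
Terminal value at year 5: TV = D_5×(1+g_2)/(r−g_2) = 100484.87253/0.105 = 956998.78602
P_0 = D_1/(1+r)^1 + D_2/(1+r)^2 + D_3/(1+r)^3 + D_4/(1+r)^4 + D_5/(1+r)^5 + TV/(1+r)^5
    = 58383.12830 + 56433.60380 + 54549.17766 + 52727.67612 + 50966.99801 + 501418.18043 = 774478.76433

€774478.76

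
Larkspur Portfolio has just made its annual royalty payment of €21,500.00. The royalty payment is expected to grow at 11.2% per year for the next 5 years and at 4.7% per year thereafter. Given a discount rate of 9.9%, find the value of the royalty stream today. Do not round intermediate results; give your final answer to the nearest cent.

€570486.08

D_1 = 23908.00000
D_2 = 26585.69600
D_3 = 29563.29395
D_4 = 32874.38287
D_5 = 36556.31376
Terminal value at year 5: TV = D_5×(1+g_2)/(r−g_2) = 38274.46050/0.052 = 736047.31737
P_0 = D_1/(1+r)^1 + D_2/(1+r)^2 + D_3/(1+r)^3 + D_4/(1+r)^4 + D_5/(1+r)^5 + TV/(1+r)^5
    = 21754.32211 + 22011.65258 + 22272.02700 + 22535.48137 + 22802.05212 + 459110.54941 = 570486.08459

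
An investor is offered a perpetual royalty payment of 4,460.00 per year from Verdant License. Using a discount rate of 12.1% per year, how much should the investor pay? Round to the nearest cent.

Level perpetuity: PV = C / r = 4,460.00 / 0.121 = 36,859.50

36859.50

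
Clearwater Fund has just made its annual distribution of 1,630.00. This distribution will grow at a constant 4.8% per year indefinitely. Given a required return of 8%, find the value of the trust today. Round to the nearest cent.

D₁ = D₀ × (1 + g) = 1,630.00 × 1.048 = 1,708.2400
Growing perpetuity: P = D₁ / (r − g) = 1,708.2400 / (0.08 − 0.048) = 53,382.50

53382.50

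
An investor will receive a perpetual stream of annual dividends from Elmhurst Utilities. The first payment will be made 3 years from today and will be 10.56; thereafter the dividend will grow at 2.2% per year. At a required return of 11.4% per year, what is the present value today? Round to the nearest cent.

Value at end of year 2: C₁ / (r − g) = 10.56 / (0.114 − 0.022) = 114.7826
Discount to today: PV = 114.7826 / (1 + 0.114)^2 = 114.7826 / 1.240996 = 92.49

92.49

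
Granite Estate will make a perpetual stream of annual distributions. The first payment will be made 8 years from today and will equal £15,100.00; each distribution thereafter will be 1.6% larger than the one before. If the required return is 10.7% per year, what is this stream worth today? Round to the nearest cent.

£81452.09

Value at end of year 7: C₁ / (r − g) = £15,100.00 / (0.107 − 0.016) = £165,934.0659
Discount to today: PV = £165,934.0659 / (1 + 0.107)^7 = £165,934.0659 / 2.037198 = £81,452.09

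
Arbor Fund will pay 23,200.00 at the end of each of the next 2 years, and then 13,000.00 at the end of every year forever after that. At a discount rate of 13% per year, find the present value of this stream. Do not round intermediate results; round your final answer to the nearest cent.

PV of 2-year annuity: 23,200.00 × [1 − (1+0.13)^−2] / 0.13 = 38699.97651
Perpetuity value at year 2: 13,000.00 / 0.13 = 100000.00000
PV of perpetuity: 100000.00000 / (1+0.13)^2 = 78314.66834
Total PV = 38699.97651 + 78314.66834 = 117014.64484

117014.64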